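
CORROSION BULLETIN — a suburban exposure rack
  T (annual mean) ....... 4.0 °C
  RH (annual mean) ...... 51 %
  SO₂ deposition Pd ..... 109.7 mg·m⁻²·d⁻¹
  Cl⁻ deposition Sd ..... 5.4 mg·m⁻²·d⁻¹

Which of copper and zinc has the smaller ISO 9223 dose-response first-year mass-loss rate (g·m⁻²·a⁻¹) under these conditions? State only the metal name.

copper: T≤10 °C ⇒ hinge +0.126·(4.0−10) = -0.7560
  sulphur-dioxide contribution → 0.1711 μm/a
  chloride contribution → 0.1233 μm/a
  ⇒ r_corr(copper) = 0.2944 μm/a
  mass loss = 0.2944 μm/a × 8.96 g/cm³ = 2.638 g·m⁻²·a⁻¹
zinc: temperature factor f = +0.038·(-6.0) = -0.2280
  sulphur-dioxide contribution → 0.8475 μm/a
  chloride contribution → 0.09668 μm/a
  ⇒ r_corr(zinc) = 0.9441 μm/a
  mass loss = 0.9441 μm/a × 7.14 g/cm³ = 6.741 g·m⁻²·a⁻¹
Ordering by g·m⁻²·a⁻¹: zinc (6.74) > copper (2.64)

copper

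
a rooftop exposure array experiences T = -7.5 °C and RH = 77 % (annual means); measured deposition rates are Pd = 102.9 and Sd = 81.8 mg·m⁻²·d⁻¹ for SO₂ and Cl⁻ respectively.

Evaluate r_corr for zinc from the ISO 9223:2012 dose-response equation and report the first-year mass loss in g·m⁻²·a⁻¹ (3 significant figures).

zinc: T≤10 °C ⇒ hinge +0.038·(-7.5−10) = -0.6650
  Pd branch = 0.0129·Pd^0.44·e^(0.046·RH+f) = 1.76 μm/a
  Sd branch = 0.0175·Sd^0.57·e^(0.008·RH+0.085·T) = 0.2108 μm/a
  r_corr = 1.76 + 0.2108 = 1.971 μm/a
Convert to mass loss: 1.971 μm/a × 7.14 g/cm³ = 14.07 g·m⁻²·a⁻¹

r_corr = 14.1 g·m⁻²·a⁻¹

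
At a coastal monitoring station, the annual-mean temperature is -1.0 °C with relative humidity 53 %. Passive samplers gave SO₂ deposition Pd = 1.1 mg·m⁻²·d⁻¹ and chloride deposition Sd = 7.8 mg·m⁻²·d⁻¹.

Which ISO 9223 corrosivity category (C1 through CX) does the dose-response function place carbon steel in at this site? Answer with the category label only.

carbon steel: temperature factor f = +0.150·(-11.0) = -1.6500
  SO₂ term: 1.77·1.1^0.52·exp(0.02·53-1.6500) = 1.031
  Sd branch = 0.102·Sd^0.62·e^(0.033·RH+0.04·T) = 2.013 μm/a
  r_corr = 1.031 + 2.013 = 3.044 μm/a
3.04 μm/a falls in (1.3, 25] for carbon steel → category C2

C2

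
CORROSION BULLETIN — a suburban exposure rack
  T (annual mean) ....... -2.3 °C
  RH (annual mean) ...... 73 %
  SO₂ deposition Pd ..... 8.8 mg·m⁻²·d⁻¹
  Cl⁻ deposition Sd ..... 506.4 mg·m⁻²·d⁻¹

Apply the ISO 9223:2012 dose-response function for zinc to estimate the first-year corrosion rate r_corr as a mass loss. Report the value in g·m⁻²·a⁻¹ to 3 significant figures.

r_corr = 10.7 g·m⁻²·a⁻¹

zinc: temperature factor f = +0.038·(-12.3) = -0.4674
  Pd branch = 0.0129·Pd^0.44·e^(0.046·RH+f) = 0.6047 μm/a
  Sd branch = 0.0175·Sd^0.57·e^(0.008·RH+0.085·T) = 0.8981 μm/a
  sum: 0.6047 + 0.8981 → r_corr = 1.503 μm/a
Convert to mass loss: 1.503 μm/a × 7.14 g/cm³ = 10.73 g·m⁻²·a⁻¹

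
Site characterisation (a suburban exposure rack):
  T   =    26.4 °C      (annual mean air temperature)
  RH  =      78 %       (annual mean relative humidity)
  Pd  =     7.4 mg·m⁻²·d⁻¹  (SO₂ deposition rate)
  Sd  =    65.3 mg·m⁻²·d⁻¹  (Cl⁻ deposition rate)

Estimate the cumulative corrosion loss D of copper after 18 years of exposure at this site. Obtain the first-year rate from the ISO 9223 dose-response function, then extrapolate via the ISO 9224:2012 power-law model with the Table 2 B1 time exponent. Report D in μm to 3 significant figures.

D(18) = 14.8 μm

copper: T>10 °C ⇒ hinge -0.080·(26.4−10) = -1.3120
  Pd branch = 0.0053·Pd^0.26·e^(0.059·RH+f) = 0.2394 μm/a
  Sd branch = 0.01025·Sd^0.27·e^(0.036·RH+0.049·T) = 1.914 μm/a
  r_corr = 0.2394 + 1.914 = 2.154 μm/a
Long-term exponent b (ISO 9224 Table 2, B1) = 0.667
  D(18) = 2.154 × 18^0.667 = 2.154 × 6.875 = 14.81 μm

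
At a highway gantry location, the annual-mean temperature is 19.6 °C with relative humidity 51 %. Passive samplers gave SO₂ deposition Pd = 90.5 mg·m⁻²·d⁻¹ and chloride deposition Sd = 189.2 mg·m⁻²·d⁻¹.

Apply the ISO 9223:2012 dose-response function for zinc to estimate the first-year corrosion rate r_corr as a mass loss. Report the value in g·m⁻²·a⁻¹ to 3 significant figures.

r_corr = 23.3 g·m⁻²·a⁻¹

zinc: T>10 °C ⇒ hinge -0.071·(19.6−10) = -0.6816
  sulphur-dioxide contribution → 0.4947 μm/a
  chloride contribution → 2.764 μm/a
  ⇒ r_corr(zinc) = 3.259 μm/a
Convert to mass loss: 3.259 μm/a × 7.14 g/cm³ = 23.27 g·m⁻²·a⁻¹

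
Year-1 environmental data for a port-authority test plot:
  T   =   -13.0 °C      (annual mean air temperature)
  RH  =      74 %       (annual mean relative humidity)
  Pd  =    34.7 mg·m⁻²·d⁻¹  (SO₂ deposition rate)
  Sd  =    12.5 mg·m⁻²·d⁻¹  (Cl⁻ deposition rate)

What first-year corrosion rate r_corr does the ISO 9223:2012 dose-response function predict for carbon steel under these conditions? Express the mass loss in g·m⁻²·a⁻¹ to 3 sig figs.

r_corr = 38.5 g·m⁻²·a⁻¹

carbon steel: T≤10 °C ⇒ hinge +0.150·(-13.0−10) = -3.4500
  Pd branch = 1.77·Pd^0.52·e^(0.02·RH+f) = 1.561 μm/a
  Cl⁻ term: 0.102·12.5^0.62·exp(0.033·74+0.04·-13.0) = 3.337
  sum: 1.561 + 3.337 → r_corr = 4.898 μm/a
Convert to mass loss: 4.898 μm/a × 7.85 g/cm³ = 38.45 g·m⁻²·a⁻¹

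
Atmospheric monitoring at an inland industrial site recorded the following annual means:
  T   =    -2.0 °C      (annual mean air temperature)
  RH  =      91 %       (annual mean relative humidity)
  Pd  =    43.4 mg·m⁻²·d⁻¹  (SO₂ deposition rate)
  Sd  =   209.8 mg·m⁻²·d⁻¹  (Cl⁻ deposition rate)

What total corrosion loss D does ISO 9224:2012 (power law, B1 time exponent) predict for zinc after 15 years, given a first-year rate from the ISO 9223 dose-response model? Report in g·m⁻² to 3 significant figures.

zinc: T≤10 °C ⇒ hinge +0.038·(-2.0−10) = -0.4560
  Pd branch = 0.0129·Pd^0.44·e^(0.046·RH+f) = 2.825 μm/a
  Sd branch = 0.0175·Sd^0.57·e^(0.008·RH+0.085·T) = 0.6439 μm/a
  r_corr = 2.825 + 0.6439 = 3.469 μm/a
ISO 9224: D(t) = r_corr · t^b with b = 0.813 (zinc, B1)
  D(15) = 3.469 × 15^0.813 = 3.469 × 9.04 = 31.36 μm
  Mass loss = 31.36 μm × 7.14 g/cm³ = 223.9 g·m⁻²

D(15) = 224 g·m⁻²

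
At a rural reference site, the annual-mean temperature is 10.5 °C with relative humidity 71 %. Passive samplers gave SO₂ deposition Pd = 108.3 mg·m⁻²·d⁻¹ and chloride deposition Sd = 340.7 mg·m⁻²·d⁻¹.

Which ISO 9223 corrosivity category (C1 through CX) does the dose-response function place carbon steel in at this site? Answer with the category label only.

carbon steel: f(T) = -0.054·(T−10) [T>10 °C] = -0.0270
  sulphur-dioxide contribution → 81.46 μm/a
  chloride contribution → 60.07 μm/a
  ⇒ r_corr(carbon steel) = 141.5 μm/a
ISO 9223 Table 2 (carbon steel): 80 < 142 ≤ 200 μm/a ⇒ C5

C5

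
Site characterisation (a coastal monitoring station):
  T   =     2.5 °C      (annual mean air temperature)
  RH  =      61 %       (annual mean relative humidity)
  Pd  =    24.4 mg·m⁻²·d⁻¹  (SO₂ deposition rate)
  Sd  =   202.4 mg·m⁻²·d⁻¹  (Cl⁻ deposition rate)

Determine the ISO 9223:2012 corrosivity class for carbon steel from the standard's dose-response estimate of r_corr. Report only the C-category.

C3

carbon steel: temperature factor f = +0.150·(-7.5) = -1.1250
  Pd branch = 1.77·Pd^0.52·e^(0.02·RH+f) = 10.25 μm/a
  Cl⁻ term: 0.102·202.4^0.62·exp(0.033·61+0.04·2.5) = 22.7
  r_corr = 10.25 + 22.7 = 32.95 μm/a
ISO 9223 Table 2 (carbon steel): 25 < 33 ≤ 50 μm/a ⇒ C3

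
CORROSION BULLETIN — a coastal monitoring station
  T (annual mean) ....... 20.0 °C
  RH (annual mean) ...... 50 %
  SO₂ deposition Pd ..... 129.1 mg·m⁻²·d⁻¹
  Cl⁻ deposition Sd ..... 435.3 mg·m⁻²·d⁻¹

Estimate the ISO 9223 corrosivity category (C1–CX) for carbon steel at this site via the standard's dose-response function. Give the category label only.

C5

carbon steel: f(T) = -0.054·(T−10) [T>10 °C] = -0.5400
  SO₂ term: 1.77·129.1^0.52·exp(0.02·50-0.5400) = 35.11
  Sd branch = 0.102·Sd^0.62·e^(0.033·RH+0.04·T) = 51.13 μm/a
  r_corr = 35.11 + 51.13 = 86.24 μm/a
86.2 μm/a falls in (80, 200] for carbon steel → category C5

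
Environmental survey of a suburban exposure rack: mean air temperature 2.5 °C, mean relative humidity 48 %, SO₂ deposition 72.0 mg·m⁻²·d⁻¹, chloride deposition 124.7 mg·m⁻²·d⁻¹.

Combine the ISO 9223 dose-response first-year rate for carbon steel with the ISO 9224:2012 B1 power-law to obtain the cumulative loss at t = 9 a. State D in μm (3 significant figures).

carbon steel: T≤10 °C ⇒ hinge +0.150·(2.5−10) = -1.1250
  Pd branch = 1.77·Pd^0.52·e^(0.02·RH+f) = 13.87 μm/a
  Cl⁻ term: 0.102·124.7^0.62·exp(0.033·48+0.04·2.5) = 10.95
  sum: 13.87 + 10.95 → r_corr = 24.82 μm/a
Power-law: D(9) = r_corr · 9^0.523
  D(9) = 24.82 × 9^0.523 = 24.82 × 3.156 = 78.32 μm

D(9) = 78.3 μm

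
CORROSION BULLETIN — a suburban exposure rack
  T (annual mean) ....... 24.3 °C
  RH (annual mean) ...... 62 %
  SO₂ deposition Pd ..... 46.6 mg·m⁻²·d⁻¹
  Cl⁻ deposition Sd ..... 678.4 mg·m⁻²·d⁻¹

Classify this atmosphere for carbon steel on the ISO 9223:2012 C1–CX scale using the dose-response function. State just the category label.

C5

carbon steel: temperature factor f = -0.054·(14.3) = -0.7722
  Pd branch = 1.77·Pd^0.52·e^(0.02·RH+f) = 20.83 μm/a
  Cl⁻ term: 0.102·678.4^0.62·exp(0.033·62+0.04·24.3) = 118.8
  r_corr = 20.83 + 118.8 = 139.6 μm/a
ISO 9223 Table 2 (carbon steel): 80 < 140 ≤ 200 μm/a ⇒ C5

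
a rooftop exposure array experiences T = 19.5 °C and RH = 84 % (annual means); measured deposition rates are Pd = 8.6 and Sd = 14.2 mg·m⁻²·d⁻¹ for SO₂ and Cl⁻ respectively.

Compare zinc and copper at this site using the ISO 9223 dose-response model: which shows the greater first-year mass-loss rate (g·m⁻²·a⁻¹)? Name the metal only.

zinc: T>10 °C ⇒ hinge -0.071·(19.5−10) = -0.6745
  sulphur-dioxide contribution → 0.8071 μm/a
  chloride contribution → 0.8157 μm/a
  ⇒ r_corr(zinc) = 1.623 μm/a
  mass loss = 1.623 μm/a × 7.14 g/cm³ = 11.59 g·m⁻²·a⁻¹
copper: f(T) = -0.080·(T−10) [T>10 °C] = -0.7600
  sulphur-dioxide contribution → 0.6159 μm/a
  chloride contribution → 1.122 μm/a
  ⇒ r_corr(copper) = 1.738 μm/a
  mass loss = 1.738 μm/a × 8.96 g/cm³ = 15.57 g·m⁻²·a⁻¹
Ordering by g·m⁻²·a⁻¹: copper (15.6) > zinc (11.6)

copper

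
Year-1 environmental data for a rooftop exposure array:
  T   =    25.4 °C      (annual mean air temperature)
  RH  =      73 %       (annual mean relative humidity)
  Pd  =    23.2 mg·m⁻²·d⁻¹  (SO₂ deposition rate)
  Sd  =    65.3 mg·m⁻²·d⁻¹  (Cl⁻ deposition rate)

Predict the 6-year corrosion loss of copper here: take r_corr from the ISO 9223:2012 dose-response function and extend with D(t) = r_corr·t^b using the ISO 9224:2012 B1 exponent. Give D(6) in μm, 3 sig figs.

copper: T>10 °C ⇒ hinge -0.080·(25.4−10) = -1.2320
  sulphur-dioxide contribution → 0.2599 μm/a
  chloride contribution → 1.523 μm/a
  ⇒ r_corr(copper) = 1.783 μm/a
ISO 9224: D(t) = r_corr · t^b with b = 0.667 (copper, B1)
  D(6) = 1.783 × 6^0.667 = 1.783 × 3.304 = 5.889 μm

D(6) = 5.89 μm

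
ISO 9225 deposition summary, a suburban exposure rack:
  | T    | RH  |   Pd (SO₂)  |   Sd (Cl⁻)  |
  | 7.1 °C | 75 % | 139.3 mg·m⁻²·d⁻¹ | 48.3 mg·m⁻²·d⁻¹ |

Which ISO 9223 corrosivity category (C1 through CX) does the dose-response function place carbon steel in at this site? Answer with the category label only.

carbon steel: temperature factor f = +0.150·(-2.9) = -0.4350
  sulphur-dioxide contribution → 66.89 μm/a
  chloride contribution → 17.82 μm/a
  ⇒ r_corr(carbon steel) = 84.71 μm/a
Category bounds: 80…200 μm/a bracket r_corr ⇒ C5

C5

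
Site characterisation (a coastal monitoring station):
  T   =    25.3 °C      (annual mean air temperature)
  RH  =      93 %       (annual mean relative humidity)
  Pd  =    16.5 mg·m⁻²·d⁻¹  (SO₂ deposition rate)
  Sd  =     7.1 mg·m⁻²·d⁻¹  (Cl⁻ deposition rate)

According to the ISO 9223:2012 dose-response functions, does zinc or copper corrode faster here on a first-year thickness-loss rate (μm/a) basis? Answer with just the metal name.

copper

zinc: f(T) = -0.071·(T−10) [T>10 °C] = -1.0863
  Pd branch = 0.0129·Pd^0.44·e^(0.046·RH+f) = 1.078 μm/a
  Cl⁻ term: 0.0175·7.1^0.57·exp(0.008·93+0.085·25.3) = 0.9668
  r_corr = 1.078 + 0.9668 = 2.044 μm/a
copper: f(T) = -0.080·(T−10) [T>10 °C] = -1.2240
  SO₂ term: 0.0053·16.5^0.26·exp(0.059·93-1.2240) = 0.7802
  Sd branch = 0.01025·Sd^0.27·e^(0.036·RH+0.049·T) = 1.71 μm/a
  sum: 0.7802 + 1.71 → r_corr = 2.49 μm/a
Ordering by μm/a: copper (2.49) > zinc (2.04)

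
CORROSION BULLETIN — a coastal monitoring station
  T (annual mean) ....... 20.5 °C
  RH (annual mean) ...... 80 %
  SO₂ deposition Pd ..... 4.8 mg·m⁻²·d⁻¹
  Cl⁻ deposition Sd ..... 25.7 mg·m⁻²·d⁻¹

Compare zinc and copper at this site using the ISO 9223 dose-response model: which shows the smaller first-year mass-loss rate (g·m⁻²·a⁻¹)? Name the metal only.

zinc

zinc: T>10 °C ⇒ hinge -0.071·(20.5−10) = -0.7455
  sulphur-dioxide contribution → 0.4839 μm/a
  chloride contribution → 1.206 μm/a
  total first-year rate 1.69 μm/a
  mass loss = 1.69 μm/a × 7.14 g/cm³ = 12.07 g·m⁻²·a⁻¹
copper: f(T) = -0.080·(T−10) [T>10 °C] = -0.8400
  sulphur-dioxide contribution → 0.3859 μm/a
  chloride contribution → 1.198 μm/a
  total first-year rate 1.584 μm/a
  mass loss = 1.584 μm/a × 8.96 g/cm³ = 14.19 g·m⁻²·a⁻¹
Ordering by g·m⁻²·a⁻¹: copper (14.2) > zinc (12.1)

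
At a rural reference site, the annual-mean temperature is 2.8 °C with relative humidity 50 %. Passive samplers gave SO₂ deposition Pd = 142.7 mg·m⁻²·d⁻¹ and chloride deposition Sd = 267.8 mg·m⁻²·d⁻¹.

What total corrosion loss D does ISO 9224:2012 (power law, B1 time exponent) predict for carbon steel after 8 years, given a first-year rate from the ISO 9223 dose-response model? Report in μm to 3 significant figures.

carbon steel: temperature factor f = +0.150·(-7.2) = -1.0800
  Pd branch = 1.77·Pd^0.52·e^(0.02·RH+f) = 21.55 μm/a
  Sd branch = 0.102·Sd^0.62·e^(0.033·RH+0.04·T) = 19.01 μm/a
  sum: 21.55 + 19.01 → r_corr = 40.57 μm/a
Power-law: D(8) = r_corr · 8^0.523
  D(8) = 40.57 × 8^0.523 = 40.57 × 2.967 = 120.4 μm

D(8) = 120 μm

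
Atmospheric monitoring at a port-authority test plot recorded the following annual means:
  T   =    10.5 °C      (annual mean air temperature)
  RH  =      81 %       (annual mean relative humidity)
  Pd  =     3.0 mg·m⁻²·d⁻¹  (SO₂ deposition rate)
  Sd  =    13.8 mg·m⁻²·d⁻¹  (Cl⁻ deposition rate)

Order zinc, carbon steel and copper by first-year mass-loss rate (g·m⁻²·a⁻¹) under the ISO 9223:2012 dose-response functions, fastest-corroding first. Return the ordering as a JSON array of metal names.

zinc: temperature factor f = -0.071·(0.5) = -0.0355
  sulphur-dioxide contribution → 0.8381 μm/a
  chloride contribution → 0.3646 μm/a
  total first-year rate 1.203 μm/a
  mass loss = 1.203 μm/a × 7.14 g/cm³ = 8.587 g·m⁻²·a⁻¹
carbon steel: temperature factor f = -0.054·(0.5) = -0.0270
  sulphur-dioxide contribution → 15.41 μm/a
  chloride contribution → 11.44 μm/a
  total first-year rate 26.86 μm/a
  mass loss = 26.86 μm/a × 7.85 g/cm³ = 210.8 g·m⁻²·a⁻¹
copper: temperature factor f = -0.080·(0.5) = -0.0400
  sulphur-dioxide contribution → 0.8062 μm/a
  chloride contribution → 0.6432 μm/a
  total first-year rate 1.449 μm/a
  mass loss = 1.449 μm/a × 8.96 g/cm³ = 12.99 g·m⁻²·a⁻¹
Ordering by g·m⁻²·a⁻¹: carbon steel (211) > copper (13) > zinc (8.59)

["carbon steel", "copper", "zinc"]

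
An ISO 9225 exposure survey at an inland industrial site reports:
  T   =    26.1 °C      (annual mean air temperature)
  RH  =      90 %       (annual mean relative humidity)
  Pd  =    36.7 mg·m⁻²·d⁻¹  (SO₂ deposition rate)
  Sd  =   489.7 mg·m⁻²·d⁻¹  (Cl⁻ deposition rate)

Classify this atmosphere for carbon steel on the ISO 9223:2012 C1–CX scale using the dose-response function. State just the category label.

CX

carbon steel: f(T) = -0.054·(T−10) [T>10 °C] = -0.8694
  Pd branch = 1.77·Pd^0.52·e^(0.02·RH+f) = 29.22 μm/a
  Sd branch = 0.102·Sd^0.62·e^(0.033·RH+0.04·T) = 262.8 μm/a
  sum: 29.22 + 262.8 → r_corr = 292 μm/a
292 μm/a falls in (200, 700] for carbon steel → category CX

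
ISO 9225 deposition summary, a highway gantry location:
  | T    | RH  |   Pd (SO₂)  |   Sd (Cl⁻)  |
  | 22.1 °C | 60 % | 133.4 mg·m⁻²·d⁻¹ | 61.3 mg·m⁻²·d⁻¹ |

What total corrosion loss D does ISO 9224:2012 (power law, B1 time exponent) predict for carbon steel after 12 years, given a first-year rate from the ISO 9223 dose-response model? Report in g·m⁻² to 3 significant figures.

carbon steel: T>10 °C ⇒ hinge -0.054·(22.1−10) = -0.6534
  SO₂ term: 1.77·133.4^0.52·exp(0.02·60-0.6534) = 38.94
  Cl⁻ term: 0.102·61.3^0.62·exp(0.033·60+0.04·22.1) = 22.94
  sum: 38.94 + 22.94 → r_corr = 61.89 μm/a
ISO 9224: D(t) = r_corr · t^b with b = 0.523 (carbon steel, B1)
  D(12) = 61.89 × 12^0.523 = 61.89 × 3.668 = 227 μm
  Mass loss = 227 μm × 7.85 g/cm³ = 1782 g·m⁻²

D(12) = 1.78e+03 g·m⁻²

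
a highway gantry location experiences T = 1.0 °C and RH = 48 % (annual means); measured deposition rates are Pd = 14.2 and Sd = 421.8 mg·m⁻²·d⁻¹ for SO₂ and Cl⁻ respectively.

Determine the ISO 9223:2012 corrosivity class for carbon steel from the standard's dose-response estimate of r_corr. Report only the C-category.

carbon steel: f(T) = +0.150·(T−10) [T≤10 °C] = -1.3500
  SO₂ term: 1.77·14.2^0.52·exp(0.02·48-1.3500) = 4.762
  Cl⁻ term: 0.102·421.8^0.62·exp(0.033·48+0.04·1.0) = 21.95
  r_corr = 4.762 + 21.95 = 26.71 μm/a
Category bounds: 25…50 μm/a bracket r_corr ⇒ C3

C3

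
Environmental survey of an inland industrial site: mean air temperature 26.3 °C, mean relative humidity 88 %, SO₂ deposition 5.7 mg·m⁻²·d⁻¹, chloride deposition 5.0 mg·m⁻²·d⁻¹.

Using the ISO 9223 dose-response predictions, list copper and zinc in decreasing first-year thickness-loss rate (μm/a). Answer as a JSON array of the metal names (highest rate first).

copper: f(T) = -0.080·(T−10) [T>10 °C] = -1.3040
  Pd branch = 0.0053·Pd^0.26·e^(0.059·RH+f) = 0.4068 μm/a
  Cl⁻ term: 0.01025·5.0^0.27·exp(0.036·88+0.049·26.3) = 1.364
  r_corr = 0.4068 + 1.364 = 1.771 μm/a
zinc: f(T) = -0.071·(T−10) [T>10 °C] = -1.1573
  Pd branch = 0.0129·Pd^0.44·e^(0.046·RH+f) = 0.4996 μm/a
  Sd branch = 0.0175·Sd^0.57·e^(0.008·RH+0.085·T) = 0.8281 μm/a
  r_corr = 0.4996 + 0.8281 = 1.328 μm/a
Ordering by μm/a: copper (1.77) > zinc (1.33)

["copper", "zinc"]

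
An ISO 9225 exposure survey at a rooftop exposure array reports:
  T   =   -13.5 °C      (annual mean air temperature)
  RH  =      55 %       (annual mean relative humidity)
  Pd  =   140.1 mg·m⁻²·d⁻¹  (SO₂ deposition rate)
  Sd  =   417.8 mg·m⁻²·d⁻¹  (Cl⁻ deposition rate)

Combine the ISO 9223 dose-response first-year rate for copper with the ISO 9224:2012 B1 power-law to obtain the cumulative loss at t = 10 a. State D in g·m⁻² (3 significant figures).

D(10) = 9.19 g·m⁻²

copper: temperature factor f = +0.126·(-23.5) = -2.9610
  SO₂ term: 0.0053·140.1^0.26·exp(0.059·55-2.9610) = 0.02545
  Cl⁻ term: 0.01025·417.8^0.27·exp(0.036·55+0.049·-13.5) = 0.1954
  sum: 0.02545 + 0.1954 → r_corr = 0.2209 μm/a
Long-term exponent b (ISO 9224 Table 2, B1) = 0.667
  D(10) = 0.2209 × 10^0.667 = 0.2209 × 4.645 = 1.026 μm
  Mass loss = 1.026 μm × 8.96 g/cm³ = 9.193 g·m⁻²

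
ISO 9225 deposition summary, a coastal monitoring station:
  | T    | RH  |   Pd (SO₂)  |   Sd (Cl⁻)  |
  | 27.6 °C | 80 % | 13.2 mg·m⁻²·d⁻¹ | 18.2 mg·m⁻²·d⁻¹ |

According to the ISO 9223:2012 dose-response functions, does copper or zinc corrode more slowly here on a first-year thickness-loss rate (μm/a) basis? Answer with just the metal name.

copper

copper: temperature factor f = -0.080·(17.6) = -1.4080
  Pd branch = 0.0053·Pd^0.26·e^(0.059·RH+f) = 0.2845 μm/a
  Cl⁻ term: 0.01025·18.2^0.27·exp(0.036·80+0.049·27.6) = 1.545
  r_corr = 0.2845 + 1.545 = 1.83 μm/a
zinc: f(T) = -0.071·(T−10) [T>10 °C] = -1.2496
  Pd branch = 0.0129·Pd^0.44·e^(0.046·RH+f) = 0.4562 μm/a
  Sd branch = 0.0175·Sd^0.57·e^(0.008·RH+0.085·T) = 1.812 μm/a
  r_corr = 0.4562 + 1.812 = 2.268 μm/a
Ordering by μm/a: zinc (2.27) > copper (1.83)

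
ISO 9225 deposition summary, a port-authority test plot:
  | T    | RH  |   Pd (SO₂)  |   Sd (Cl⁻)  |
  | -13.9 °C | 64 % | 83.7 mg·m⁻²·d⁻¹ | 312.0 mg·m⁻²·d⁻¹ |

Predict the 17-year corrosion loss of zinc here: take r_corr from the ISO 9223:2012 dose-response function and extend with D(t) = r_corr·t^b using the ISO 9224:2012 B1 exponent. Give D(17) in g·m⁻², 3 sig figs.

D(17) = 66.4 g·m⁻²

zinc: f(T) = +0.038·(T−10) [T≤10 °C] = -0.9082
  Pd branch = 0.0129·Pd^0.44·e^(0.046·RH+f) = 0.693 μm/a
  Sd branch = 0.0175·Sd^0.57·e^(0.008·RH+0.085·T) = 0.2366 μm/a
  sum: 0.693 + 0.2366 → r_corr = 0.9296 μm/a
ISO 9224: D(t) = r_corr · t^b with b = 0.813 (zinc, B1)
  D(17) = 0.9296 × 17^0.813 = 0.9296 × 10.01 = 9.303 μm
  Mass loss = 9.303 μm × 7.14 g/cm³ = 66.42 g·m⁻²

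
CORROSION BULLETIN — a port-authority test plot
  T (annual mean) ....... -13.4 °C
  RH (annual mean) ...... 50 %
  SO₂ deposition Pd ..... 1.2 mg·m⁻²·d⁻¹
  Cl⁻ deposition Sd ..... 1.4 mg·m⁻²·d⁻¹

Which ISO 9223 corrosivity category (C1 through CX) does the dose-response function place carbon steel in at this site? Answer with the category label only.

carbon steel: f(T) = +0.150·(T−10) [T≤10 °C] = -3.5100
  sulphur-dioxide contribution → 0.1581 μm/a
  chloride contribution → 0.3828 μm/a
  ⇒ r_corr(carbon steel) = 0.541 μm/a
0.541 μm/a falls in (0, 1.3] for carbon steel → category C1

C1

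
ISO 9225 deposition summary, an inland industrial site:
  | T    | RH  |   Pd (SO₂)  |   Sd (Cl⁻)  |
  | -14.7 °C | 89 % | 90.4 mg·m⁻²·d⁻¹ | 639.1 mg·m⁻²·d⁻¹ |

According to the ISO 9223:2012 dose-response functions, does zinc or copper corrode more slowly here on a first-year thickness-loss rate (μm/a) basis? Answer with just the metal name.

zinc: T≤10 °C ⇒ hinge +0.038·(-14.7−10) = -0.9386
  Pd branch = 0.0129·Pd^0.44·e^(0.046·RH+f) = 2.196 μm/a
  Sd branch = 0.0175·Sd^0.57·e^(0.008·RH+0.085·T) = 0.4062 μm/a
  r_corr = 2.196 + 0.4062 = 2.602 μm/a
copper: temperature factor f = +0.126·(-24.7) = -3.1122
  SO₂ term: 0.0053·90.4^0.26·exp(0.059·89-3.1122) = 0.1451
  Cl⁻ term: 0.01025·639.1^0.27·exp(0.036·89+0.049·-14.7) = 0.7029
  sum: 0.1451 + 0.7029 → r_corr = 0.848 μm/a
Ordering by μm/a: zinc (2.6) > copper (0.848)

copper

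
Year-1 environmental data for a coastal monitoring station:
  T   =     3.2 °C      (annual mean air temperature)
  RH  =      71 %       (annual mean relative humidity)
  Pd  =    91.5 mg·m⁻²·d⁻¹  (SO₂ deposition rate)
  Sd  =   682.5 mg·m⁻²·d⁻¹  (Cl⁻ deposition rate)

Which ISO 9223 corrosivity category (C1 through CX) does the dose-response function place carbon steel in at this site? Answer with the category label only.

C5

carbon steel: T≤10 °C ⇒ hinge +0.150·(3.2−10) = -1.0200
  SO₂ term: 1.77·91.5^0.52·exp(0.02·71-1.0200) = 27.65
  Cl⁻ term: 0.102·682.5^0.62·exp(0.033·71+0.04·3.2) = 69.01
  sum: 27.65 + 69.01 → r_corr = 96.65 μm/a
96.7 μm/a falls in (80, 200] for carbon steel → category C5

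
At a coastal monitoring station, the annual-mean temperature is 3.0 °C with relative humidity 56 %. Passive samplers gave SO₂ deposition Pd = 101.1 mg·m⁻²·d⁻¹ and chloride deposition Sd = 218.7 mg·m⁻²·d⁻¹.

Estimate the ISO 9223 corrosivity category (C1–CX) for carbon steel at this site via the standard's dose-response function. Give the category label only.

carbon steel: T≤10 °C ⇒ hinge +0.150·(3.0−10) = -1.0500
  SO₂ term: 1.77·101.1^0.52·exp(0.02·56-1.0500) = 20.93
  Cl⁻ term: 0.102·218.7^0.62·exp(0.033·56+0.04·3.0) = 20.61
  r_corr = 20.93 + 20.61 = 41.54 μm/a
41.5 μm/a falls in (25, 50] for carbon steel → category C3

C3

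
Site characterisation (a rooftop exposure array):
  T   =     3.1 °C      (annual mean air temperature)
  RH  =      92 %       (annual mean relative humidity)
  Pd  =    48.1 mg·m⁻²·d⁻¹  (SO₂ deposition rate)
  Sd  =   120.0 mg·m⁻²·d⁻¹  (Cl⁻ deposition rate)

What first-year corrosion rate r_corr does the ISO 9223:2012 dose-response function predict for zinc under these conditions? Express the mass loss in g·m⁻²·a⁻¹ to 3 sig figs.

zinc: temperature factor f = +0.038·(-6.9) = -0.2622
  Pd branch = 0.0129·Pd^0.44·e^(0.046·RH+f) = 3.757 μm/a
  Sd branch = 0.0175·Sd^0.57·e^(0.008·RH+0.085·T) = 0.7282 μm/a
  r_corr = 3.757 + 0.7282 = 4.485 μm/a
Convert to mass loss: 4.485 μm/a × 7.14 g/cm³ = 32.02 g·m⁻²·a⁻¹

r_corr = 32.0 g·m⁻²·a⁻¹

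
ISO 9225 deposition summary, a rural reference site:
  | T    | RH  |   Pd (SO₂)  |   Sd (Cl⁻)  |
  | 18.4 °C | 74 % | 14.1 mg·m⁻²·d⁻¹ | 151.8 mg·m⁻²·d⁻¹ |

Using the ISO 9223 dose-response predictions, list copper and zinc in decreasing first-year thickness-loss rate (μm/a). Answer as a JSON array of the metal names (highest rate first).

copper: T>10 °C ⇒ hinge -0.080·(18.4−10) = -0.6720
  sulphur-dioxide contribution → 0.424 μm/a
  chloride contribution → 1.407 μm/a
  total first-year rate 1.831 μm/a
zinc: T>10 °C ⇒ hinge -0.071·(18.4−10) = -0.5964
  sulphur-dioxide contribution → 0.6848 μm/a
  chloride contribution → 2.647 μm/a
  total first-year rate 3.331 μm/a
Ordering by μm/a: zinc (3.33) > copper (1.83)

["zinc", "copper"]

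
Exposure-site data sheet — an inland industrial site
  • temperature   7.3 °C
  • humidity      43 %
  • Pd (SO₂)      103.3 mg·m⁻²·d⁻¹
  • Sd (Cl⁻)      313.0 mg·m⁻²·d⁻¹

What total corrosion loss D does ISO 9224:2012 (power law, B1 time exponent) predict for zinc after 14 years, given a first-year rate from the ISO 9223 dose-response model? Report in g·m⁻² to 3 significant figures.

zinc: T≤10 °C ⇒ hinge +0.038·(7.3−10) = -0.1026
  sulphur-dioxide contribution → 0.6475 μm/a
  chloride contribution → 1.214 μm/a
  total first-year rate 1.862 μm/a
Long-term exponent b (ISO 9224 Table 2, B1) = 0.813
  D(14) = 1.862 × 14^0.813 = 1.862 × 8.547 = 15.91 μm
  Mass loss = 15.91 μm × 7.14 g/cm³ = 113.6 g·m⁻²

D(14) = 114 g·m⁻²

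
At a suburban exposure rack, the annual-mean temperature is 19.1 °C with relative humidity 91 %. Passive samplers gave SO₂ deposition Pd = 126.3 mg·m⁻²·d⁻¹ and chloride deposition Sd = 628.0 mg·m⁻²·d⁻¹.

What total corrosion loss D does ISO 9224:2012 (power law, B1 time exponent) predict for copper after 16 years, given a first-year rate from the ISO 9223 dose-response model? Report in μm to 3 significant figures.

copper: T>10 °C ⇒ hinge -0.080·(19.1−10) = -0.7280
  Pd branch = 0.0053·Pd^0.26·e^(0.059·RH+f) = 1.933 μm/a
  Sd branch = 0.01025·Sd^0.27·e^(0.036·RH+0.049·T) = 3.939 μm/a
  r_corr = 1.933 + 3.939 = 5.872 μm/a
Power-law: D(16) = r_corr · 16^0.667
  D(16) = 5.872 × 16^0.667 = 5.872 × 6.355 = 37.32 μm

D(16) = 37.3 μm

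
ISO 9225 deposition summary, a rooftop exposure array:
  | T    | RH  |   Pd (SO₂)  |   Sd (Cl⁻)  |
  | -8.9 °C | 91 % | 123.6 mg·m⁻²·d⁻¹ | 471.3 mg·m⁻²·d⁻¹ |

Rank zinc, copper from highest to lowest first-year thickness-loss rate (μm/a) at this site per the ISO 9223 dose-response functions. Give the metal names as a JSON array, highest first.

["zinc", "copper"]

zinc: temperature factor f = +0.038·(-18.9) = -0.7182
  sulphur-dioxide contribution → 3.444 μm/a
  chloride contribution → 0.5681 μm/a
  total first-year rate 4.013 μm/a
copper: T≤10 °C ⇒ hinge +0.126·(-8.9−10) = -2.3814
  sulphur-dioxide contribution → 0.3679 μm/a
  chloride contribution → 0.9244 μm/a
  ⇒ r_corr(copper) = 1.292 μm/a
Ordering by μm/a: zinc (4.01) > copper (1.29)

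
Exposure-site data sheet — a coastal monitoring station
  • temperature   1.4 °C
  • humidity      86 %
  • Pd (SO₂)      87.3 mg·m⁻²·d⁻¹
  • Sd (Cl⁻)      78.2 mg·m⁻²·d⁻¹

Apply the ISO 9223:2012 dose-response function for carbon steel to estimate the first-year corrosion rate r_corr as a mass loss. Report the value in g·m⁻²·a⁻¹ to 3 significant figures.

r_corr = 434 g·m⁻²·a⁻¹

carbon steel: f(T) = +0.150·(T−10) [T≤10 °C] = -1.2900
  SO₂ term: 1.77·87.3^0.52·exp(0.02·86-1.2900) = 27.8
  Sd branch = 0.102·Sd^0.62·e^(0.033·RH+0.04·T) = 27.49 μm/a
  sum: 27.8 + 27.49 → r_corr = 55.29 μm/a
Convert to mass loss: 55.29 μm/a × 7.85 g/cm³ = 434.1 g·m⁻²·a⁻¹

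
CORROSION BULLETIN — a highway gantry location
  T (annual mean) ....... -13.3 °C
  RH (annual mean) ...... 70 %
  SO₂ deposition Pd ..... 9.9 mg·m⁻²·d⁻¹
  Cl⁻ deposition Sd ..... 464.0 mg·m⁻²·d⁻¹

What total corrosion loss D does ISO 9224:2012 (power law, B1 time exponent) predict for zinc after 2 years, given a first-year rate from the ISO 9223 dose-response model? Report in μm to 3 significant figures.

D(2) = 1.22 μm

zinc: f(T) = +0.038·(T−10) [T≤10 °C] = -0.8854
  SO₂ term: 0.0129·9.9^0.44·exp(0.046·70-0.8854) = 0.3652
  Cl⁻ term: 0.0175·464.0^0.57·exp(0.008·70+0.085·-13.3) = 0.3275
  r_corr = 0.3652 + 0.3275 = 0.6927 μm/a
Long-term exponent b (ISO 9224 Table 2, B1) = 0.813
  D(2) = 0.6927 × 2^0.813 = 0.6927 × 1.757 = 1.217 μm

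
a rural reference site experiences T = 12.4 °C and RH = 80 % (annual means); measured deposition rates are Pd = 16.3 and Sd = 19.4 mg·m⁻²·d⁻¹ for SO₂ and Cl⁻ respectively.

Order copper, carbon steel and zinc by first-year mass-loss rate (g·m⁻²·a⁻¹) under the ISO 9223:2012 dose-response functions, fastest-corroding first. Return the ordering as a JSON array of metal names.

["carbon steel", "copper", "zinc"]

copper: temperature factor f = -0.080·(2.4) = -0.1920
  Pd branch = 0.0053·Pd^0.26·e^(0.059·RH+f) = 1.014 μm/a
  Cl⁻ term: 0.01025·19.4^0.27·exp(0.036·80+0.049·12.4) = 0.7466
  r_corr = 1.014 + 0.7466 = 1.76 μm/a
  mass loss = 1.76 μm/a × 8.96 g/cm³ = 15.77 g·m⁻²·a⁻¹
carbon steel: temperature factor f = -0.054·(2.4) = -0.1296
  Pd branch = 1.77·Pd^0.52·e^(0.02·RH+f) = 32.88 μm/a
  Sd branch = 0.102·Sd^0.62·e^(0.033·RH+0.04·T) = 14.76 μm/a
  r_corr = 32.88 + 14.76 = 47.63 μm/a
  mass loss = 47.63 μm/a × 7.85 g/cm³ = 373.9 g·m⁻²·a⁻¹
zinc: T>10 °C ⇒ hinge -0.071·(12.4−10) = -0.1704
  SO₂ term: 0.0129·16.3^0.44·exp(0.046·80-0.1704) = 1.473
  Sd branch = 0.0175·Sd^0.57·e^(0.008·RH+0.085·T) = 0.5162 μm/a
  r_corr = 1.473 + 0.5162 = 1.989 μm/a
  mass loss = 1.989 μm/a × 7.14 g/cm³ = 14.2 g·m⁻²·a⁻¹
Ordering by g·m⁻²·a⁻¹: carbon steel (374) > copper (15.8) > zinc (14.2)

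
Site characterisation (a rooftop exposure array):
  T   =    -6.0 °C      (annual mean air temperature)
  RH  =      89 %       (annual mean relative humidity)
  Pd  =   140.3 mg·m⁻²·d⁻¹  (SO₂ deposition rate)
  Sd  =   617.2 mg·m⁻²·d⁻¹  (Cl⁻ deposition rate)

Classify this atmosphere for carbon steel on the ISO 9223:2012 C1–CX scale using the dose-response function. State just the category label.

C5

carbon steel: f(T) = +0.150·(T−10) [T≤10 °C] = -2.4000
  sulphur-dioxide contribution → 12.45 μm/a
  chloride contribution → 81.27 μm/a
  ⇒ r_corr(carbon steel) = 93.73 μm/a
ISO 9223 Table 2 (carbon steel): 80 < 93.7 ≤ 200 μm/a ⇒ C5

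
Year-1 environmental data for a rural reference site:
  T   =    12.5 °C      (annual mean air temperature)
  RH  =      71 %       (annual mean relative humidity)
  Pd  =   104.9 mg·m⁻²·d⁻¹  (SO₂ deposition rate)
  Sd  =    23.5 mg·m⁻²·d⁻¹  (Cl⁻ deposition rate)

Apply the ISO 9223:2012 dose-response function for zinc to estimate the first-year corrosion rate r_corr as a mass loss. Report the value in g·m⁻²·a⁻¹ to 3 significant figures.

zinc: f(T) = -0.071·(T−10) [T>10 °C] = -0.1775
  Pd branch = 0.0129·Pd^0.44·e^(0.046·RH+f) = 2.193 μm/a
  Sd branch = 0.0175·Sd^0.57·e^(0.008·RH+0.085·T) = 0.5403 μm/a
  r_corr = 2.193 + 0.5403 = 2.733 μm/a
Convert to mass loss: 2.733 μm/a × 7.14 g/cm³ = 19.52 g·m⁻²·a⁻¹

r_corr = 19.5 g·m⁻²·a⁻¹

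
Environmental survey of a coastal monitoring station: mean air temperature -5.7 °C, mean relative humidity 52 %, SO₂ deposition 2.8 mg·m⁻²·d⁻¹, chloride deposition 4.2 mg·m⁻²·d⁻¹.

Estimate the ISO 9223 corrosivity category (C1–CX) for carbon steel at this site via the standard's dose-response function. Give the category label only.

C2

carbon steel: temperature factor f = +0.150·(-15.7) = -2.3550
  sulphur-dioxide contribution → 0.8117 μm/a
  chloride contribution → 1.1 μm/a
  ⇒ r_corr(carbon steel) = 1.911 μm/a
Category bounds: 1.3…25 μm/a bracket r_corr ⇒ C2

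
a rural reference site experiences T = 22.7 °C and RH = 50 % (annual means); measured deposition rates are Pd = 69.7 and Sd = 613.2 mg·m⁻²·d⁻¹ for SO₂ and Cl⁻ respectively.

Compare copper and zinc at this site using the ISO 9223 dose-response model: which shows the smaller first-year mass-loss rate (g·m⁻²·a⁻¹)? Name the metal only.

copper

copper: T>10 °C ⇒ hinge -0.080·(22.7−10) = -1.0160
  Pd branch = 0.0053·Pd^0.26·e^(0.059·RH+f) = 0.1105 μm/a
  Sd branch = 0.01025·Sd^0.27·e^(0.036·RH+0.049·T) = 1.067 μm/a
  r_corr = 0.1105 + 1.067 = 1.178 μm/a
  mass loss = 1.178 μm/a × 8.96 g/cm³ = 10.55 g·m⁻²·a⁻¹
zinc: T>10 °C ⇒ hinge -0.071·(22.7−10) = -0.9017
  SO₂ term: 0.0129·69.7^0.44·exp(0.046·50-0.9017) = 0.338
  Cl⁻ term: 0.0175·613.2^0.57·exp(0.008·50+0.085·22.7) = 6.977
  r_corr = 0.338 + 6.977 = 7.315 μm/a
  mass loss = 7.315 μm/a × 7.14 g/cm³ = 52.23 g·m⁻²·a⁻¹
Ordering by g·m⁻²·a⁻¹: zinc (52.2) > copper (10.6)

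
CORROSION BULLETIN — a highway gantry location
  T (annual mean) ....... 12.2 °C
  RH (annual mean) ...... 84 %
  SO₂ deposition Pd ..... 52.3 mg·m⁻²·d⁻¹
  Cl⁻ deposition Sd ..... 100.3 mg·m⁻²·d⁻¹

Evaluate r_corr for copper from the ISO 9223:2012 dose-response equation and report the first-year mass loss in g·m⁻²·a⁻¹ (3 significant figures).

copper: temperature factor f = -0.080·(2.2) = -0.1760
  sulphur-dioxide contribution → 1.766 μm/a
  chloride contribution → 1.33 μm/a
  ⇒ r_corr(copper) = 3.097 μm/a
Convert to mass loss: 3.097 μm/a × 8.96 g/cm³ = 27.75 g·m⁻²·a⁻¹

r_corr = 27.7 g·m⁻²·a⁻¹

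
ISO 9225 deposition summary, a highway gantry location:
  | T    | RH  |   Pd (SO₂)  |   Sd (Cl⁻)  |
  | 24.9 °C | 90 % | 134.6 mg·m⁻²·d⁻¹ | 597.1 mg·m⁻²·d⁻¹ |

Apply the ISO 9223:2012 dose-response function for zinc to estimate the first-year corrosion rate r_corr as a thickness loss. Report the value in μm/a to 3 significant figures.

zinc: temperature factor f = -0.071·(14.9) = -1.0579
  SO₂ term: 0.0129·134.6^0.44·exp(0.046·90-1.0579) = 2.432
  Sd branch = 0.0175·Sd^0.57·e^(0.008·RH+0.085·T) = 11.41 μm/a
  sum: 2.432 + 11.41 → r_corr = 13.84 μm/a

r_corr = 13.8 μm/a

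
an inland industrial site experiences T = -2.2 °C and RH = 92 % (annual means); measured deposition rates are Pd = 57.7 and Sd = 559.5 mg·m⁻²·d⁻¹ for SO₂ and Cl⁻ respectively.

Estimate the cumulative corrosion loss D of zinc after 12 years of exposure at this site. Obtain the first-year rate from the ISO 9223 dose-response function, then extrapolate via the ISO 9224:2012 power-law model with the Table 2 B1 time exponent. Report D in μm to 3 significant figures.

D(12) = 33.5 μm

zinc: f(T) = +0.038·(T−10) [T≤10 °C] = -0.4636
  SO₂ term: 0.0129·57.7^0.44·exp(0.046·92-0.4636) = 3.327
  Sd branch = 0.0175·Sd^0.57·e^(0.008·RH+0.085·T) = 1.116 μm/a
  r_corr = 3.327 + 1.116 = 4.444 μm/a
ISO 9224: D(t) = r_corr · t^b with b = 0.813 (zinc, B1)
  D(12) = 4.444 × 12^0.813 = 4.444 × 7.54 = 33.5 μm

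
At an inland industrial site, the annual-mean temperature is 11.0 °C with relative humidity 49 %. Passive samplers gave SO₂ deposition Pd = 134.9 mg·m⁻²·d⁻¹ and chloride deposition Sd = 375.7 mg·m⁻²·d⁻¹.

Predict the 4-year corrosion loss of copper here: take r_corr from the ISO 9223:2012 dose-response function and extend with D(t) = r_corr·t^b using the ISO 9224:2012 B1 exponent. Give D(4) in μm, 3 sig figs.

copper: T>10 °C ⇒ hinge -0.080·(11.0−10) = -0.0800
  SO₂ term: 0.0053·134.9^0.26·exp(0.059·49-0.0800) = 0.3154
  Sd branch = 0.01025·Sd^0.27·e^(0.036·RH+0.049·T) = 0.5083 μm/a
  sum: 0.3154 + 0.5083 → r_corr = 0.8237 μm/a
Power-law: D(4) = r_corr · 4^0.667
  D(4) = 0.8237 × 4^0.667 = 0.8237 × 2.521 = 2.077 μm

D(4) = 2.08 μm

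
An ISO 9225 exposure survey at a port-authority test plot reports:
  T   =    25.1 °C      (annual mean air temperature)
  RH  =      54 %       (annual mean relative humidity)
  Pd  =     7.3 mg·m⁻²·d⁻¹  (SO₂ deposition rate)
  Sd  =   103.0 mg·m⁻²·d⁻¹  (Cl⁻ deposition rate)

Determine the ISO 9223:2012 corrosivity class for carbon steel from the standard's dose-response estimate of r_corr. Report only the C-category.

carbon steel: f(T) = -0.054·(T−10) [T>10 °C] = -0.8154
  sulphur-dioxide contribution → 6.484 μm/a
  chloride contribution → 29.28 μm/a
  total first-year rate 35.76 μm/a
ISO 9223 Table 2 (carbon steel): 25 < 35.8 ≤ 50 μm/a ⇒ C3

C3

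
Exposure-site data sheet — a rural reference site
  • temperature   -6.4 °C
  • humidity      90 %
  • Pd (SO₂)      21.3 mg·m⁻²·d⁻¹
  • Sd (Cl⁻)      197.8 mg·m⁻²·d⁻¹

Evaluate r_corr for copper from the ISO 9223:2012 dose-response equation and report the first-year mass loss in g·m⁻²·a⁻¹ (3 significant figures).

copper: T≤10 °C ⇒ hinge +0.126·(-6.4−10) = -2.0664
  sulphur-dioxide contribution → 0.3008 μm/a
  chloride contribution → 0.7973 μm/a
  total first-year rate 1.098 μm/a
Convert to mass loss: 1.098 μm/a × 8.96 g/cm³ = 9.839 g·m⁻²·a⁻¹

r_corr = 9.84 g·m⁻²·a⁻¹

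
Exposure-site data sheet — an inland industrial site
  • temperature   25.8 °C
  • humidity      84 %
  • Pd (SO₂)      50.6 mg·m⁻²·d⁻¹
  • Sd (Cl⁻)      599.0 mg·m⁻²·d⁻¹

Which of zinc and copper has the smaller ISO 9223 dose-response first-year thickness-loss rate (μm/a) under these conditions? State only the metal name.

copper

zinc: temperature factor f = -0.071·(15.8) = -1.1218
  Pd branch = 0.0129·Pd^0.44·e^(0.046·RH+f) = 1.125 μm/a
  Cl⁻ term: 0.0175·599.0^0.57·exp(0.008·84+0.085·25.8) = 11.76
  r_corr = 1.125 + 11.76 = 12.89 μm/a
copper: T>10 °C ⇒ hinge -0.080·(25.8−10) = -1.2640
  Pd branch = 0.0053·Pd^0.26·e^(0.059·RH+f) = 0.5899 μm/a
  Sd branch = 0.01025·Sd^0.27·e^(0.036·RH+0.049·T) = 4.197 μm/a
  r_corr = 0.5899 + 4.197 = 4.787 μm/a
Ordering by μm/a: zinc (12.9) > copper (4.79)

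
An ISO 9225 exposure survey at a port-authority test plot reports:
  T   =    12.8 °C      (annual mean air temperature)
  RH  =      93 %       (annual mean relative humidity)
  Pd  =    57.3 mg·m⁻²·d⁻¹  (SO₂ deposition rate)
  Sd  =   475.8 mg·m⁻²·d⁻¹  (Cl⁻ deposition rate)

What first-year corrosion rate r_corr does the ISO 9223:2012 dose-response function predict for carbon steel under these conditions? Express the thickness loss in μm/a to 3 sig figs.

r_corr = 248 μm/a

carbon steel: f(T) = -0.054·(T−10) [T>10 °C] = -0.1512
  Pd branch = 1.77·Pd^0.52·e^(0.02·RH+f) = 80.23 μm/a
  Sd branch = 0.102·Sd^0.62·e^(0.033·RH+0.04·T) = 167.4 μm/a
  r_corr = 80.23 + 167.4 = 247.7 μm/a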